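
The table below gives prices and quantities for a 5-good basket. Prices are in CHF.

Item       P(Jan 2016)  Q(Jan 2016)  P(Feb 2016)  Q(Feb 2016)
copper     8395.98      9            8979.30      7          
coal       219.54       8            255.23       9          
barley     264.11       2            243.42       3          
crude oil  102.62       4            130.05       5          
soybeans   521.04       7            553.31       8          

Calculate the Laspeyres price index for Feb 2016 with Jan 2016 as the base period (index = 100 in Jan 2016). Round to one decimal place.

Laspeyres price index uses base-period quantities as weights.
ΣP(Feb 2016)·Q(Jan 2016) = 8979.30×9 + 255.23×8 + 243.42×2 + 130.05×4 + 553.31×7 = 80813.7 + 2041.84 + 486.84 + 520.2 + 3873.17 = 87735.75
ΣP(Jan 2016)·Q(Jan 2016) = 8395.98×9 + 219.54×8 + 264.11×2 + 102.62×4 + 521.04×7 = 75563.82 + 1756.32 + 528.22 + 410.48 + 3647.28 = 81906.12
Index = 87735.75 / 81906.12 × 100 = 107.1175

107.1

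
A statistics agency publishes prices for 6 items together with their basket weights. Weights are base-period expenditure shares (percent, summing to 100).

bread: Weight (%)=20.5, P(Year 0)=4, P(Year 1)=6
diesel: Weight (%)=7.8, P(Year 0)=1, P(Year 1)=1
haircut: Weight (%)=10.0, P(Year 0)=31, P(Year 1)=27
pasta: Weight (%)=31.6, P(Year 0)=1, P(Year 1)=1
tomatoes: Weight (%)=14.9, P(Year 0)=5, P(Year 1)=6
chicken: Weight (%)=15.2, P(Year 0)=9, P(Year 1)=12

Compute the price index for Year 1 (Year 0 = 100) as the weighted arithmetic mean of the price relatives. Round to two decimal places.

117.01

bread: 20.5 × (6/4) = 20.5 × 1.500000 = 30.7500
diesel: 7.8 × (1/1) = 7.8 × 1.000000 = 7.8000
haircut: 10.0 × (27/31) = 10.0 × 0.870968 = 8.7097
pasta: 31.6 × (1/1) = 31.6 × 1.000000 = 31.6000
tomatoes: 14.9 × (6/5) = 14.9 × 1.200000 = 17.8800
chicken: 15.2 × (12/9) = 15.2 × 1.333333 = 20.2667
Index = Σ wᵢ·(p₁ᵢ/p₀ᵢ) = 30.7500 + 7.8000 + 8.7097 + 31.6000 + 17.8800 + 20.2667 = 117.0063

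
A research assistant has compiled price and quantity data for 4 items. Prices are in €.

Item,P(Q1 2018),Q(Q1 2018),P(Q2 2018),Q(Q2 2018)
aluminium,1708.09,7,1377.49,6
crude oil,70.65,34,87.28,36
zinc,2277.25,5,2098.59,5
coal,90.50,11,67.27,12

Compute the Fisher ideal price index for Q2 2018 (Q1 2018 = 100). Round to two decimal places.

Laspeyres component (base-period weights):
ΣP(Q2 2018)Q(Q1 2018) = 1377.49×7 + 87.28×34 + 2098.59×5 + 67.27×11 = 9642.43 + 2967.52 + 10492.95 + 739.97 = 23842.87
ΣP(Q1 2018)Q(Q1 2018) = 1708.09×7 + 70.65×34 + 2277.25×5 + 90.50×11 = 11956.63 + 2402.1 + 11386.25 + 995.5 = 26740.48
L = 23842.87 / 26740.48 × 100 = 89.1640
Paasche component (current-period weights):
ΣP(Q2 2018)Q(Q2 2018) = 1377.49×6 + 87.28×36 + 2098.59×5 + 67.27×12 = 8264.94 + 3142.08 + 10492.95 + 807.24 = 22707.21
ΣP(Q1 2018)Q(Q2 2018) = 1708.09×6 + 70.65×36 + 2277.25×5 + 90.50×12 = 10248.54 + 2543.4 + 11386.25 + 1086 = 25264.19
P = 22707.21 / 25264.19 × 100 = 89.8790
Fisher = √(L × P) = √(89.1640 × 89.8790) = 89.5208

89.52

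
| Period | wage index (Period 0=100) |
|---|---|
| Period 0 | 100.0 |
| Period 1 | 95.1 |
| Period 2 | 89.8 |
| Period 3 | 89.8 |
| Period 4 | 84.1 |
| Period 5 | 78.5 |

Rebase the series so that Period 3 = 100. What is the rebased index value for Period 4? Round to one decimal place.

Rebased(Period 4) = 84.1 / 89.8 × 100 = 93.6526

93.7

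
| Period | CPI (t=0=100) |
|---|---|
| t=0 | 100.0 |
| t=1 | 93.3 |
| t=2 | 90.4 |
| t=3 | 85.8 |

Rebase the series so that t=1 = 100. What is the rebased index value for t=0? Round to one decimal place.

107.2

Rebased(t=0) = 100.0 / 93.3 × 100 = 107.1811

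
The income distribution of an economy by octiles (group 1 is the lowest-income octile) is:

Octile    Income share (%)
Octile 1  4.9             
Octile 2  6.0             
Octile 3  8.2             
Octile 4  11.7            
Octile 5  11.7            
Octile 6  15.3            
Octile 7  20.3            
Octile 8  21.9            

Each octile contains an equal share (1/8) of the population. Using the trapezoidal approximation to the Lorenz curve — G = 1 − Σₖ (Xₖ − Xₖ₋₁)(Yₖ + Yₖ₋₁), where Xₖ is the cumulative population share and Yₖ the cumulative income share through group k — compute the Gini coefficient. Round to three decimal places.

0.265

Cumulative income shares Yₖ: 0.0490, 0.1090, 0.1910, 0.3080, 0.4250, 0.5780, 0.7810, 1.0000
Σ (Xₖ−Xₖ₋₁)(Yₖ+Yₖ₋₁) = (1/8)(0.0490+0.0000) + (1/8)(0.1090+0.0490) + (1/8)(0.1910+0.1090) + (1/8)(0.3080+0.1910) + (1/8)(0.4250+0.3080) + (1/8)(0.5780+0.4250) + (1/8)(0.7810+0.5780) + (1/8)(1.0000+0.7810)
  = 0.0061 + 0.0198 + 0.0375 + 0.0624 + 0.0916 + 0.1254 + 0.1699 + 0.2226 = 0.7352
G = 1 − 0.7352 = 0.2648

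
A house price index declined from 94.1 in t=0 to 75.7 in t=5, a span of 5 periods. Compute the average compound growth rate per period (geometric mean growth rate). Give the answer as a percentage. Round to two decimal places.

Growth factor = (75.7/94.1)^(1/5) = (0.804463)^(1/5) = 0.957417
Growth rate = 0.957417 − 1 = -0.042583 = -4.2583%

-4.26%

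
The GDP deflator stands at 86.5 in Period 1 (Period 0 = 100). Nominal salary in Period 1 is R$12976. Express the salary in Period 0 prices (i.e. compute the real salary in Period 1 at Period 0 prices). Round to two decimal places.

15001.16

Real = Nominal ÷ (Index/100) = 12976 ÷ (86.5/100)
     = 12976 ÷ 0.865 = 15001.1561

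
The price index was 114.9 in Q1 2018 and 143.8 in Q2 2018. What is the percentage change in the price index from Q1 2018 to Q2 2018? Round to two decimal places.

25.15%

Change = (143.8 − 114.9) / 114.9 × 100
       = 28.9 / 114.9 × 100 = 25.1523%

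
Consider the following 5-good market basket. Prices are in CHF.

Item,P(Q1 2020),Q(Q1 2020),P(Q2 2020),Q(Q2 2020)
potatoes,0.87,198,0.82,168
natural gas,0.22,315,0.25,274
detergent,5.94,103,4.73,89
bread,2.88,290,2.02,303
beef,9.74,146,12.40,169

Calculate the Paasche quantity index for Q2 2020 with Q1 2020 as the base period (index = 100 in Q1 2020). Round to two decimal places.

Paasche quantity index uses current-period prices as weights.
ΣP(Q2 2020)·Q(Q2 2020) = 0.82×168 + 0.25×274 + 4.73×89 + 2.02×303 + 12.40×169 = 137.76 + 68.5 + 420.97 + 612.06 + 2095.6 = 3334.89
ΣP(Q2 2020)·Q(Q1 2020) = 0.82×198 + 0.25×315 + 4.73×103 + 2.02×290 + 12.40×146 = 162.36 + 78.75 + 487.19 + 585.8 + 1810.4 = 3124.5
Index = 3334.89 / 3124.5 × 100 = 106.7336

106.73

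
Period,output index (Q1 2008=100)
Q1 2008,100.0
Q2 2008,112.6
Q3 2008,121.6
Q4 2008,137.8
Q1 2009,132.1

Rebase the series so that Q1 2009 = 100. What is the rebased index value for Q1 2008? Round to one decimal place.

Rebased(Q1 2008) = 100.0 / 132.1 × 100 = 75.7002

75.7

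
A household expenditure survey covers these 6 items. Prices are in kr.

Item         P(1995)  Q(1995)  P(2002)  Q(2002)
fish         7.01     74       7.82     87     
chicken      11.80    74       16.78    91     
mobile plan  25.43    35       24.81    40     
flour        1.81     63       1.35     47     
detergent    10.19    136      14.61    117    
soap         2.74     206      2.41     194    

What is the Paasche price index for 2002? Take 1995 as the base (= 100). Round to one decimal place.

120.6

Paasche price index uses current-period quantities as weights.
ΣP(2002)·Q(2002) = 7.82×87 + 16.78×91 + 24.81×40 + 1.35×47 + 14.61×117 + 2.41×194 = 680.34 + 1526.98 + 992.4 + 63.45 + 1709.37 + 467.54 = 5440.08
ΣP(1995)·Q(2002) = 7.01×87 + 11.80×91 + 25.43×40 + 1.81×47 + 10.19×117 + 2.74×194 = 609.87 + 1073.8 + 1017.2 + 85.07 + 1192.23 + 531.56 = 4509.73
Index = 5440.08 / 4509.73 × 100 = 120.6298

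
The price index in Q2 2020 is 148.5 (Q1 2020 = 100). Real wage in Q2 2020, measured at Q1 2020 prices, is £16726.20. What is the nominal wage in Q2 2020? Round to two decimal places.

24838.41

Nominal = Real × (Index/100) = 16726.20 × (148.5/100)
        = 16726.20 × 1.485 = 24838.4070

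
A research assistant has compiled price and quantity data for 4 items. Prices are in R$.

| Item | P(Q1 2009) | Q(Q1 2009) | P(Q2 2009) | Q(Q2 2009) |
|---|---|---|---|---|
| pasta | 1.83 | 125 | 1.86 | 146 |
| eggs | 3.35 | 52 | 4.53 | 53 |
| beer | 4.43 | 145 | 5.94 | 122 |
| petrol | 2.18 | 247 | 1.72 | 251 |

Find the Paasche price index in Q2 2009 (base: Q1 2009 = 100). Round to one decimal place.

108.9

Paasche price index uses current-period quantities as weights.
ΣP(Q2 2009)·Q(Q2 2009) = 1.86×146 + 4.53×53 + 5.94×122 + 1.72×251 = 271.56 + 240.09 + 724.68 + 431.72 = 1668.05
ΣP(Q1 2009)·Q(Q2 2009) = 1.83×146 + 3.35×53 + 4.43×122 + 2.18×251 = 267.18 + 177.55 + 540.46 + 547.18 = 1532.37
Index = 1668.05 / 1532.37 × 100 = 108.8543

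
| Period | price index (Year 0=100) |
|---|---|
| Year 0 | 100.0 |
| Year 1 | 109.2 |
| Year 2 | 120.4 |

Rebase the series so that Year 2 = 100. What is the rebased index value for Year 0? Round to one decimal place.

Rebased(Year 0) = 100.0 / 120.4 × 100 = 83.0565

83.1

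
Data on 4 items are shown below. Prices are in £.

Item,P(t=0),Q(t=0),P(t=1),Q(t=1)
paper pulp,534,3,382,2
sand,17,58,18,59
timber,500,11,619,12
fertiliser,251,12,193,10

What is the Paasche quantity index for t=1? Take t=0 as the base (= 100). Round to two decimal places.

98.84

Paasche quantity index uses current-period prices as weights.
ΣP(t=1)·Q(t=1) = 382×2 + 18×59 + 619×12 + 193×10 = 764 + 1062 + 7428 + 1930 = 11184
ΣP(t=1)·Q(t=0) = 382×3 + 18×58 + 619×11 + 193×12 = 1146 + 1044 + 6809 + 2316 = 11315
Index = 11184 / 11315 × 100 = 98.8422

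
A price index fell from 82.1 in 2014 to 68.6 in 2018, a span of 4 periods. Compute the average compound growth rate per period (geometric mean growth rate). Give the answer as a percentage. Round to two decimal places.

Growth factor = (68.6/82.1)^(1/4) = (0.835566)^(1/4) = 0.956082
Growth rate = 0.956082 − 1 = -0.043918 = -4.3918%

-4.39%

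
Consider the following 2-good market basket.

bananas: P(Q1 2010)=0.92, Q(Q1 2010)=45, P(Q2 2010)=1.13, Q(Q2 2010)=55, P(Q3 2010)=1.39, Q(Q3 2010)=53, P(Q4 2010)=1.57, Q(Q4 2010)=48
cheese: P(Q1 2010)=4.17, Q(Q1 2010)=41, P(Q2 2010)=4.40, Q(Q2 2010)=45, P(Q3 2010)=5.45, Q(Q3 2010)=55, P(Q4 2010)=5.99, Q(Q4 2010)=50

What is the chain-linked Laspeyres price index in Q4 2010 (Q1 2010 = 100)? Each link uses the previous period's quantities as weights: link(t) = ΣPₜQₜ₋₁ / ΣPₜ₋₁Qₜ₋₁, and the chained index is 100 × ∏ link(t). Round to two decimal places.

148.80

Link Q1 2010→Q2 2010:
ΣP(Q2 2010)Q(Q1 2010) = 1.13×45 + 4.40×41 = 50.85 + 180.4 = 231.25
ΣP(Q1 2010)Q(Q1 2010) = 0.92×45 + 4.17×41 = 41.4 + 170.97 = 212.37
link = 231.25/212.37 = 1.088901
Link Q2 2010→Q3 2010:
ΣP(Q3 2010)Q(Q2 2010) = 1.39×55 + 5.45×45 = 76.45 + 245.25 = 321.7
ΣP(Q2 2010)Q(Q2 2010) = 1.13×55 + 4.40×45 = 62.15 + 198 = 260.15
link = 321.7/260.15 = 1.236594
Link Q3 2010→Q4 2010:
ΣP(Q4 2010)Q(Q3 2010) = 1.57×53 + 5.99×55 = 83.21 + 329.45 = 412.66
ΣP(Q3 2010)Q(Q3 2010) = 1.39×53 + 5.45×55 = 73.67 + 299.75 = 373.42
link = 412.66/373.42 = 1.105083
Chained index = 100 × 1.088901 × 1.236594 × 1.105083 = 148.8026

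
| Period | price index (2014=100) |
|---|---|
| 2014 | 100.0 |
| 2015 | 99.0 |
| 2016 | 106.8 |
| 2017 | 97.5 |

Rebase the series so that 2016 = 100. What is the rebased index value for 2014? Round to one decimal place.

93.6

Rebased(2014) = 100.0 / 106.8 × 100 = 93.6330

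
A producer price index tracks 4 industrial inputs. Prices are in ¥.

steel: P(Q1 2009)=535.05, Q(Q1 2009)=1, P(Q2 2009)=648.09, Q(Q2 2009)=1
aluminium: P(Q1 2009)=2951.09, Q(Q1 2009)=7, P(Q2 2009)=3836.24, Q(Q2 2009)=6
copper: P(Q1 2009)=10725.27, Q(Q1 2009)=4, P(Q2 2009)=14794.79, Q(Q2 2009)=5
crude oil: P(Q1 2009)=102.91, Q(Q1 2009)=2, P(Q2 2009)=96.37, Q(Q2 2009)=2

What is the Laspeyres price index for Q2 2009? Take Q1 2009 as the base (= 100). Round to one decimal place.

135.1

Laspeyres price index uses base-period quantities as weights.
ΣP(Q2 2009)·Q(Q1 2009) = 648.09×1 + 3836.24×7 + 14794.79×4 + 96.37×2 = 648.09 + 26853.68 + 59179.16 + 192.74 = 86873.67
ΣP(Q1 2009)·Q(Q1 2009) = 535.05×1 + 2951.09×7 + 10725.27×4 + 102.91×2 = 535.05 + 20657.63 + 42901.08 + 205.82 = 64299.58
Index = 86873.67 / 64299.58 × 100 = 135.1077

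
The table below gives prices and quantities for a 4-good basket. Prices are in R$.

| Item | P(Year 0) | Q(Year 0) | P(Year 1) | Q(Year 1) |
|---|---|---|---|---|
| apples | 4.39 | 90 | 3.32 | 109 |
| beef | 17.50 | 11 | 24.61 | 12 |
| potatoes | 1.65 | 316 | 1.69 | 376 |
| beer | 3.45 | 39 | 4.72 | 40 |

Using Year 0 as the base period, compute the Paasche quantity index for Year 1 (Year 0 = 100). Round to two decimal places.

Paasche quantity index uses current-period prices as weights.
ΣP(Year 1)·Q(Year 1) = 3.32×109 + 24.61×12 + 1.69×376 + 4.72×40 = 361.88 + 295.32 + 635.44 + 188.8 = 1481.44
ΣP(Year 1)·Q(Year 0) = 3.32×90 + 24.61×11 + 1.69×316 + 4.72×39 = 298.8 + 270.71 + 534.04 + 184.08 = 1287.63
Index = 1481.44 / 1287.63 × 100 = 115.0517

115.05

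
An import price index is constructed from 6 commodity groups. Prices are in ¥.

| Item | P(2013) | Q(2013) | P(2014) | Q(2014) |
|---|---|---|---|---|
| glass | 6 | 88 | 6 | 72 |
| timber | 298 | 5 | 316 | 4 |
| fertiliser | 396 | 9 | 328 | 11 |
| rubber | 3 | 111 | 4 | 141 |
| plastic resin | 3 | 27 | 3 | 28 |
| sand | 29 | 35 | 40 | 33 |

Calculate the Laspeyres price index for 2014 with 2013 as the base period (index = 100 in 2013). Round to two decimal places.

99.63

Laspeyres price index uses base-period quantities as weights.
ΣP(2014)·Q(2013) = 6×88 + 316×5 + 328×9 + 4×111 + 3×27 + 40×35 = 528 + 1580 + 2952 + 444 + 81 + 1400 = 6985
ΣP(2013)·Q(2013) = 6×88 + 298×5 + 396×9 + 3×111 + 3×27 + 29×35 = 528 + 1490 + 3564 + 333 + 81 + 1015 = 7011
Index = 6985 / 7011 × 100 = 99.6292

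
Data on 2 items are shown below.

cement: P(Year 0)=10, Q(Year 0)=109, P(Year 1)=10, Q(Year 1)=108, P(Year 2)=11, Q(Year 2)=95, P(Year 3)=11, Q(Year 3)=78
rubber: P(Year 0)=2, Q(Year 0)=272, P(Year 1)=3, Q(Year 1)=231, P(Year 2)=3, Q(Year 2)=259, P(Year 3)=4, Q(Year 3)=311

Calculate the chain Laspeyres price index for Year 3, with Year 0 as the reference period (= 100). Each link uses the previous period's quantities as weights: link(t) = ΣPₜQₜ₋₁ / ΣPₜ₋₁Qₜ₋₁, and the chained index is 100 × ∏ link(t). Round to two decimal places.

Link Year 0→Year 1:
ΣP(Year 1)Q(Year 0) = 10×109 + 3×272 = 1090 + 816 = 1906
ΣP(Year 0)Q(Year 0) = 10×109 + 2×272 = 1090 + 544 = 1634
link = 1906/1634 = 1.166463
Link Year 1→Year 2:
ΣP(Year 2)Q(Year 1) = 11×108 + 3×231 = 1188 + 693 = 1881
ΣP(Year 1)Q(Year 1) = 10×108 + 3×231 = 1080 + 693 = 1773
link = 1881/1773 = 1.060914
Link Year 2→Year 3:
ΣP(Year 3)Q(Year 2) = 11×95 + 4×259 = 1045 + 1036 = 2081
ΣP(Year 2)Q(Year 2) = 11×95 + 3×259 = 1045 + 777 = 1822
link = 2081/1822 = 1.142151
Chained index = 100 × 1.166463 × 1.060914 × 1.142151 = 141.3431

141.34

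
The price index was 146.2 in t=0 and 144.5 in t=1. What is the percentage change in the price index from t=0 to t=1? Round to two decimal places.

Change = (144.5 − 146.2) / 146.2 × 100
       = -1.7 / 146.2 × 100 = -1.1628%

-1.16%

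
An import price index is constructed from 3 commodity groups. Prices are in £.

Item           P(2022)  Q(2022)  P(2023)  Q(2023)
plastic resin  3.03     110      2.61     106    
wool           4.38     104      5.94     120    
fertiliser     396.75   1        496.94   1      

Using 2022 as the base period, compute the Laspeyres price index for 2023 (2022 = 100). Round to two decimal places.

Laspeyres price index uses base-period quantities as weights.
ΣP(2023)·Q(2022) = 2.61×110 + 5.94×104 + 496.94×1 = 287.1 + 617.76 + 496.94 = 1401.8
ΣP(2022)·Q(2022) = 3.03×110 + 4.38×104 + 396.75×1 = 333.3 + 455.52 + 396.75 = 1185.57
Index = 1401.8 / 1185.57 × 100 = 118.2385

118.24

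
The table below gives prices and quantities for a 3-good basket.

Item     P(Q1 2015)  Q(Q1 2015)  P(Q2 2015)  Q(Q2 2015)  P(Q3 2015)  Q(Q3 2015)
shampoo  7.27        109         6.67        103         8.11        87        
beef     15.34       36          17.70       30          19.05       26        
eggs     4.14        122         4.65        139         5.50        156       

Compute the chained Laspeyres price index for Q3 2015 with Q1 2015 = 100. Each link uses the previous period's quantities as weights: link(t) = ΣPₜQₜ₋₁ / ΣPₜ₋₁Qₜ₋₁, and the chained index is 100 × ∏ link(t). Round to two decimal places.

Link Q1 2015→Q2 2015:
ΣP(Q2 2015)Q(Q1 2015) = 6.67×109 + 17.70×36 + 4.65×122 = 727.03 + 637.2 + 567.3 = 1931.53
ΣP(Q1 2015)Q(Q1 2015) = 7.27×109 + 15.34×36 + 4.14×122 = 792.43 + 552.24 + 505.08 = 1849.75
link = 1931.53/1849.75 = 1.044211
Link Q2 2015→Q3 2015:
ΣP(Q3 2015)Q(Q2 2015) = 8.11×103 + 19.05×30 + 5.50×139 = 835.33 + 571.5 + 764.5 = 2171.33
ΣP(Q2 2015)Q(Q2 2015) = 6.67×103 + 17.70×30 + 4.65×139 = 687.01 + 531 + 646.35 = 1864.36
link = 2171.33/1864.36 = 1.164652
Chained index = 100 × 1.044211 × 1.164652 = 121.6143

121.61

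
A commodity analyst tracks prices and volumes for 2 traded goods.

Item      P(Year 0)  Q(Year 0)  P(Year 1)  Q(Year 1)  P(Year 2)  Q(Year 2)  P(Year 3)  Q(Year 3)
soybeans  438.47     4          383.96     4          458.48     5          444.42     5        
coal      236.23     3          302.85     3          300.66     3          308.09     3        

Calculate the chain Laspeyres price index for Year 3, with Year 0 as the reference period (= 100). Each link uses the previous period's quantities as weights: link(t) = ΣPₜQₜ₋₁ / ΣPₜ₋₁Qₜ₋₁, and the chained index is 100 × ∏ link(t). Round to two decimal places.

109.43

Link Year 0→Year 1:
ΣP(Year 1)Q(Year 0) = 383.96×4 + 302.85×3 = 1535.84 + 908.55 = 2444.39
ΣP(Year 0)Q(Year 0) = 438.47×4 + 236.23×3 = 1753.88 + 708.69 = 2462.57
link = 2444.39/2462.57 = 0.992617
Link Year 1→Year 2:
ΣP(Year 2)Q(Year 1) = 458.48×4 + 300.66×3 = 1833.92 + 901.98 = 2735.9
ΣP(Year 1)Q(Year 1) = 383.96×4 + 302.85×3 = 1535.84 + 908.55 = 2444.39
link = 2735.9/2444.39 = 1.119257
Link Year 2→Year 3:
ΣP(Year 3)Q(Year 2) = 444.42×5 + 308.09×3 = 2222.1 + 924.27 = 3146.37
ΣP(Year 2)Q(Year 2) = 458.48×5 + 300.66×3 = 2292.4 + 901.98 = 3194.38
link = 3146.37/3194.38 = 0.984970
Chained index = 100 × 0.992617 × 1.119257 × 0.984970 = 109.4296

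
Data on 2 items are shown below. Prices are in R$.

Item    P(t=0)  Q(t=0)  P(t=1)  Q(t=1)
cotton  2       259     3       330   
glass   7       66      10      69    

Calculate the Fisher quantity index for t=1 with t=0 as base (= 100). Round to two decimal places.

Laspeyres component (base-period weights):
ΣP(t=0)Q(t=1) = 2×330 + 7×69 = 660 + 483 = 1143
ΣP(t=0)Q(t=0) = 2×259 + 7×66 = 518 + 462 = 980
L = 1143 / 980 × 100 = 116.6327
Paasche component (current-period weights):
ΣP(t=1)Q(t=1) = 3×330 + 10×69 = 990 + 690 = 1680
ΣP(t=1)Q(t=0) = 3×259 + 10×66 = 777 + 660 = 1437
P = 1680 / 1437 × 100 = 116.9102
Fisher = √(L × P) = √(116.6327 × 116.9102) = 116.7714

116.77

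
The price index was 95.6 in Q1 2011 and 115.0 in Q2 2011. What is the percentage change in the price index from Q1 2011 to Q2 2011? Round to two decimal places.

20.29%

Change = (115.0 − 95.6) / 95.6 × 100
       = 19.4 / 95.6 × 100 = 20.2929%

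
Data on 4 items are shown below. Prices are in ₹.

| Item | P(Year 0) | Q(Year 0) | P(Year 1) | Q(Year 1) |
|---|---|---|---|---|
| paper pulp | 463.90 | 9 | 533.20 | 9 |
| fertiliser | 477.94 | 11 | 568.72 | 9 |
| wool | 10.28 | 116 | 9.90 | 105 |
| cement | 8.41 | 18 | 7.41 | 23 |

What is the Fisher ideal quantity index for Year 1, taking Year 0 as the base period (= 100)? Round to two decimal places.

90.33

Laspeyres component (base-period weights):
ΣP(Year 0)Q(Year 1) = 463.90×9 + 477.94×9 + 10.28×105 + 8.41×23 = 4175.1 + 4301.46 + 1079.4 + 193.43 = 9749.39
ΣP(Year 0)Q(Year 0) = 463.90×9 + 477.94×11 + 10.28×116 + 8.41×18 = 4175.1 + 5257.34 + 1192.48 + 151.38 = 10776.3
L = 9749.39 / 10776.3 × 100 = 90.4707
Paasche component (current-period weights):
ΣP(Year 1)Q(Year 1) = 533.20×9 + 568.72×9 + 9.90×105 + 7.41×23 = 4798.8 + 5118.48 + 1039.5 + 170.43 = 11127.21
ΣP(Year 1)Q(Year 0) = 533.20×9 + 568.72×11 + 9.90×116 + 7.41×18 = 4798.8 + 6255.92 + 1148.4 + 133.38 = 12336.5
P = 11127.21 / 12336.5 × 100 = 90.1975
Fisher = √(L × P) = √(90.4707 × 90.1975) = 90.3340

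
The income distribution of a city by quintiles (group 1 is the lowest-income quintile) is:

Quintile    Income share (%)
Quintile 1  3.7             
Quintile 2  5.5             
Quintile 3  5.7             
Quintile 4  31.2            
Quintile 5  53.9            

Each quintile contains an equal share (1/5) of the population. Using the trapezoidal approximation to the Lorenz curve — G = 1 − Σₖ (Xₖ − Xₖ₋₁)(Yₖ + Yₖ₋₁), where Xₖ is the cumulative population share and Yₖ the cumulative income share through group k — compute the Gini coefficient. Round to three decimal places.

Cumulative income shares Yₖ: 0.0370, 0.0920, 0.1490, 0.4610, 1.0000
Σ (Xₖ−Xₖ₋₁)(Yₖ+Yₖ₋₁) = (1/5)(0.0370+0.0000) + (1/5)(0.0920+0.0370) + (1/5)(0.1490+0.0920) + (1/5)(0.4610+0.1490) + (1/5)(1.0000+0.4610)
  = 0.0074 + 0.0258 + 0.0482 + 0.1220 + 0.2922 = 0.4956
G = 1 − 0.4956 = 0.5044

0.504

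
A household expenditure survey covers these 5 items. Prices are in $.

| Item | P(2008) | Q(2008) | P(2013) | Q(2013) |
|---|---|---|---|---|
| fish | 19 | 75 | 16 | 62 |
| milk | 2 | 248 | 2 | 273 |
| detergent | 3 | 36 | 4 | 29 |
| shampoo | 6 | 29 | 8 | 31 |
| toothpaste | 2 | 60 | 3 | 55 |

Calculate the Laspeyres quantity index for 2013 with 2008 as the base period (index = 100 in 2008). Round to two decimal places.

90.70

Laspeyres quantity index uses base-period prices as weights.
ΣP(2008)·Q(2013) = 19×62 + 2×273 + 3×29 + 6×31 + 2×55 = 1178 + 546 + 87 + 186 + 110 = 2107
ΣP(2008)·Q(2008) = 19×75 + 2×248 + 3×36 + 6×29 + 2×60 = 1425 + 496 + 108 + 174 + 120 = 2323
Index = 2107 / 2323 × 100 = 90.7017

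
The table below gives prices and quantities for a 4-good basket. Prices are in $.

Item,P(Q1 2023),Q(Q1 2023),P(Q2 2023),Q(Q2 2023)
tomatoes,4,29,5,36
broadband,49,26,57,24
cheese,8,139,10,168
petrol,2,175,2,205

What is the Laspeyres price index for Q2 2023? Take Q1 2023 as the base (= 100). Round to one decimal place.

118.1

Laspeyres price index uses base-period quantities as weights.
ΣP(Q2 2023)·Q(Q1 2023) = 5×29 + 57×26 + 10×139 + 2×175 = 145 + 1482 + 1390 + 350 = 3367
ΣP(Q1 2023)·Q(Q1 2023) = 4×29 + 49×26 + 8×139 + 2×175 = 116 + 1274 + 1112 + 350 = 2852
Index = 3367 / 2852 × 100 = 118.0575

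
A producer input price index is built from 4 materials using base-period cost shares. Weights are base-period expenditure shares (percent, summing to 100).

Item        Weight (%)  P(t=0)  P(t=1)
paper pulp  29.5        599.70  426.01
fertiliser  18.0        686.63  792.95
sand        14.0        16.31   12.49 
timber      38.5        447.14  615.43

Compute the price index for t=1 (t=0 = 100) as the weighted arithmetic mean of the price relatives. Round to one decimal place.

paper pulp: 29.5 × (426.01/599.70) = 29.5 × 0.710372 = 20.9560
fertiliser: 18.0 × (792.95/686.63) = 18.0 × 1.154843 = 20.7872
sand: 14.0 × (12.49/16.31) = 14.0 × 0.765788 = 10.7210
timber: 38.5 × (615.43/447.14) = 38.5 × 1.376370 = 52.9902
Index = Σ wᵢ·(p₁ᵢ/p₀ᵢ) = 20.9560 + 20.7872 + 10.7210 + 52.9902 = 105.4544

105.5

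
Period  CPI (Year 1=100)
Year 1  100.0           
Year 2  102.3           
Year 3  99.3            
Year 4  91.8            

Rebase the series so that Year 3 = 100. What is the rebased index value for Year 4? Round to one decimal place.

92.4

Rebased(Year 4) = 91.8 / 99.3 × 100 = 92.4471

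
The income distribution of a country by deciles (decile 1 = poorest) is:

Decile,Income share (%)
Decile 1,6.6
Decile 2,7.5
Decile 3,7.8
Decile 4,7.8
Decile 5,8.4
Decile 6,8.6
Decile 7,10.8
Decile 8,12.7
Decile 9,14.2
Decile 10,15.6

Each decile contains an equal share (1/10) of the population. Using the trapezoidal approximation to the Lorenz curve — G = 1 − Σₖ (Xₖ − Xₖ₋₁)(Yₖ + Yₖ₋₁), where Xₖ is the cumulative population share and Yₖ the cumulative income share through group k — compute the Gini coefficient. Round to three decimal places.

0.162

Cumulative income shares Yₖ: 0.0660, 0.1410, 0.2190, 0.2970, 0.3810, 0.4670, 0.5750, 0.7020, 0.8440, 1.0000
Σ (Xₖ−Xₖ₋₁)(Yₖ+Yₖ₋₁) = (1/10)(0.0660+0.0000) + (1/10)(0.1410+0.0660) + (1/10)(0.2190+0.1410) + (1/10)(0.2970+0.2190) + (1/10)(0.3810+0.2970) + (1/10)(0.4670+0.3810) + (1/10)(0.5750+0.4670) + (1/10)(0.7020+0.5750) + (1/10)(0.8440+0.7020) + (1/10)(1.0000+0.8440)
  = 0.0066 + 0.0207 + 0.0360 + 0.0516 + 0.0678 + 0.0848 + 0.1042 + 0.1277 + 0.1546 + 0.1844 = 0.8384
G = 1 − 0.8384 = 0.1616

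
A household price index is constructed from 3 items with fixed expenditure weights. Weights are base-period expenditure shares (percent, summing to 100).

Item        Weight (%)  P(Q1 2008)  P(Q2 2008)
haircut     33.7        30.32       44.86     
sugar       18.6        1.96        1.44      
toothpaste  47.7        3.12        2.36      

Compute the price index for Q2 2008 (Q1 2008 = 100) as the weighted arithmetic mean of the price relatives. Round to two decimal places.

haircut: 33.7 × (44.86/30.32) = 33.7 × 1.479551 = 49.8609
sugar: 18.6 × (1.44/1.96) = 18.6 × 0.734694 = 13.6653
toothpaste: 47.7 × (2.36/3.12) = 47.7 × 0.756410 = 36.0808
Index = Σ wᵢ·(p₁ᵢ/p₀ᵢ) = 49.8609 + 13.6653 + 36.0808 = 99.6070

99.61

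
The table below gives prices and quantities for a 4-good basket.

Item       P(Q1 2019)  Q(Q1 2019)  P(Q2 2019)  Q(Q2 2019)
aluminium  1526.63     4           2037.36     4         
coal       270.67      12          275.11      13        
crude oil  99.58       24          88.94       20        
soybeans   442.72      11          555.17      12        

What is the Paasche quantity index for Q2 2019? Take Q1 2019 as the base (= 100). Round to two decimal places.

Paasche quantity index uses current-period prices as weights.
ΣP(Q2 2019)·Q(Q2 2019) = 2037.36×4 + 275.11×13 + 88.94×20 + 555.17×12 = 8149.44 + 3576.43 + 1778.8 + 6662.04 = 20166.71
ΣP(Q2 2019)·Q(Q1 2019) = 2037.36×4 + 275.11×12 + 88.94×24 + 555.17×11 = 8149.44 + 3301.32 + 2134.56 + 6106.87 = 19692.19
Index = 20166.71 / 19692.19 × 100 = 102.4097

102.41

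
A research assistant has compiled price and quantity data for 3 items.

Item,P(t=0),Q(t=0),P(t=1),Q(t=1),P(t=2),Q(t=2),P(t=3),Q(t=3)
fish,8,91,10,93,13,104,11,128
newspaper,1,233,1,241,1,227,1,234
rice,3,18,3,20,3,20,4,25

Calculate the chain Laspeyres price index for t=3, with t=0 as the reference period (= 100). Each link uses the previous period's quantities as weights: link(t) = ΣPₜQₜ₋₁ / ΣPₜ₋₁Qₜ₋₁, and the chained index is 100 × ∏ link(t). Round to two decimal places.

Link t=0→t=1:
ΣP(t=1)Q(t=0) = 10×91 + 1×233 + 3×18 = 910 + 233 + 54 = 1197
ΣP(t=0)Q(t=0) = 8×91 + 1×233 + 3×18 = 728 + 233 + 54 = 1015
link = 1197/1015 = 1.179310
Link t=1→t=2:
ΣP(t=2)Q(t=1) = 13×93 + 1×241 + 3×20 = 1209 + 241 + 60 = 1510
ΣP(t=1)Q(t=1) = 10×93 + 1×241 + 3×20 = 930 + 241 + 60 = 1231
link = 1510/1231 = 1.226645
Link t=2→t=3:
ΣP(t=3)Q(t=2) = 11×104 + 1×227 + 4×20 = 1144 + 227 + 80 = 1451
ΣP(t=2)Q(t=2) = 13×104 + 1×227 + 3×20 = 1352 + 227 + 60 = 1639
link = 1451/1639 = 0.885296
Chained index = 100 × 1.179310 × 1.226645 × 0.885296 = 128.0665

128.07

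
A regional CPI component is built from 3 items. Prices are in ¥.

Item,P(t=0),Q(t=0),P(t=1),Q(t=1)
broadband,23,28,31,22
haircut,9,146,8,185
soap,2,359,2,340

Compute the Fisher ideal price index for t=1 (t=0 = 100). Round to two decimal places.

101.29

Laspeyres component (base-period weights):
ΣP(t=1)Q(t=0) = 31×28 + 8×146 + 2×359 = 868 + 1168 + 718 = 2754
ΣP(t=0)Q(t=0) = 23×28 + 9×146 + 2×359 = 644 + 1314 + 718 = 2676
L = 2754 / 2676 × 100 = 102.9148
Paasche component (current-period weights):
ΣP(t=1)Q(t=1) = 31×22 + 8×185 + 2×340 = 682 + 1480 + 680 = 2842
ΣP(t=0)Q(t=1) = 23×22 + 9×185 + 2×340 = 506 + 1665 + 680 = 2851
P = 2842 / 2851 × 100 = 99.6843
Fisher = √(L × P) = √(102.9148 × 99.6843) = 101.2867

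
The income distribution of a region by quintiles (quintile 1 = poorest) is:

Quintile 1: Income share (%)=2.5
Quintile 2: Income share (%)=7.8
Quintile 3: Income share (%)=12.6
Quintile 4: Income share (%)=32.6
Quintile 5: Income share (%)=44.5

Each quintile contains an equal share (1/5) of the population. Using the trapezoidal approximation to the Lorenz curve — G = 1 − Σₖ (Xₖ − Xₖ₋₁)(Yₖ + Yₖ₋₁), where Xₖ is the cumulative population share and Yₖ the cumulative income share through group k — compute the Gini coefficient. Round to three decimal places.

Cumulative income shares Yₖ: 0.0250, 0.1030, 0.2290, 0.5550, 1.0000
Σ (Xₖ−Xₖ₋₁)(Yₖ+Yₖ₋₁) = (1/5)(0.0250+0.0000) + (1/5)(0.1030+0.0250) + (1/5)(0.2290+0.1030) + (1/5)(0.5550+0.2290) + (1/5)(1.0000+0.5550)
  = 0.0050 + 0.0256 + 0.0664 + 0.1568 + 0.3110 = 0.5648
G = 1 − 0.5648 = 0.4352

0.435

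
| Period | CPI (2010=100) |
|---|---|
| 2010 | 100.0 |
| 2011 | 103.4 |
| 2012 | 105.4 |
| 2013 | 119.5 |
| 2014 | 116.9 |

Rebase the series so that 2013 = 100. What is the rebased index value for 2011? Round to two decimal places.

86.53

Rebased(2011) = 103.4 / 119.5 × 100 = 86.5272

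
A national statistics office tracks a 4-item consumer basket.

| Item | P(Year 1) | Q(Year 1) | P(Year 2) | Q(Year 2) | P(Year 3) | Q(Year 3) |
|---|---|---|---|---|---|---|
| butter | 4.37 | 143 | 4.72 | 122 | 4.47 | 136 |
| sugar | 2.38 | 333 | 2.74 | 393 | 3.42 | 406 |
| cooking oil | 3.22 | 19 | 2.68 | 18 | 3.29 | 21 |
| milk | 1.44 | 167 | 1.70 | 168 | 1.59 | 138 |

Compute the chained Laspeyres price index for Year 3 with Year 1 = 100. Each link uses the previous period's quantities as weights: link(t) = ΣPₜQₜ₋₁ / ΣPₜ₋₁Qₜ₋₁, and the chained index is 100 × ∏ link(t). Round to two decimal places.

124.72

Link Year 1→Year 2:
ΣP(Year 2)Q(Year 1) = 4.72×143 + 2.74×333 + 2.68×19 + 1.70×167 = 674.96 + 912.42 + 50.92 + 283.9 = 1922.2
ΣP(Year 1)Q(Year 1) = 4.37×143 + 2.38×333 + 3.22×19 + 1.44×167 = 624.91 + 792.54 + 61.18 + 240.48 = 1719.11
link = 1922.2/1719.11 = 1.118137
Link Year 2→Year 3:
ΣP(Year 3)Q(Year 2) = 4.47×122 + 3.42×393 + 3.29×18 + 1.59×168 = 545.34 + 1344.06 + 59.22 + 267.12 = 2215.74
ΣP(Year 2)Q(Year 2) = 4.72×122 + 2.74×393 + 2.68×18 + 1.70×168 = 575.84 + 1076.82 + 48.24 + 285.6 = 1986.5
link = 2215.74/1986.5 = 1.115399
Chained index = 100 × 1.118137 × 1.115399 = 124.7169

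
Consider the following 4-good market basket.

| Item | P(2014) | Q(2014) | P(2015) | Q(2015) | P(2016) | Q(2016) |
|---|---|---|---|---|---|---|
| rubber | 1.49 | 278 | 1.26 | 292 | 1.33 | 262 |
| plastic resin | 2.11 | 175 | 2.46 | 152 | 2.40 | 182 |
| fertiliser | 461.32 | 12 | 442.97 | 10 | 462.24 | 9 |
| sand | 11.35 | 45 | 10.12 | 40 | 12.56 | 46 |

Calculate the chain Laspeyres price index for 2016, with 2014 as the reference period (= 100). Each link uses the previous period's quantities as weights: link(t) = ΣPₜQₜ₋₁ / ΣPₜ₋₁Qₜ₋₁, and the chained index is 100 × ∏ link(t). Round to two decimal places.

101.11

Link 2014→2015:
ΣP(2015)Q(2014) = 1.26×278 + 2.46×175 + 442.97×12 + 10.12×45 = 350.28 + 430.5 + 5315.64 + 455.4 = 6551.82
ΣP(2014)Q(2014) = 1.49×278 + 2.11×175 + 461.32×12 + 11.35×45 = 414.22 + 369.25 + 5535.84 + 510.75 = 6830.06
link = 6551.82/6830.06 = 0.959262
Link 2015→2016:
ΣP(2016)Q(2015) = 1.33×292 + 2.40×152 + 462.24×10 + 12.56×40 = 388.36 + 364.8 + 4622.4 + 502.4 = 5877.96
ΣP(2015)Q(2015) = 1.26×292 + 2.46×152 + 442.97×10 + 10.12×40 = 367.92 + 373.92 + 4429.7 + 404.8 = 5576.34
link = 5877.96/5576.34 = 1.054089
Chained index = 100 × 0.959262 × 1.054089 = 101.1148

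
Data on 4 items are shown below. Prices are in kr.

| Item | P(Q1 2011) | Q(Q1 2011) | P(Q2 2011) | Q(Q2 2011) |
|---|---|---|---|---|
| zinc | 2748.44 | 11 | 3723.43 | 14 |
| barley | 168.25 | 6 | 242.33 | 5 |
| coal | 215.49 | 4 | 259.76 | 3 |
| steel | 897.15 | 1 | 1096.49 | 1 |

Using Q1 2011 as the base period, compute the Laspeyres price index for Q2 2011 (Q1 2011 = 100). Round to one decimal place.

Laspeyres price index uses base-period quantities as weights.
ΣP(Q2 2011)·Q(Q1 2011) = 3723.43×11 + 242.33×6 + 259.76×4 + 1096.49×1 = 40957.73 + 1453.98 + 1039.04 + 1096.49 = 44547.24
ΣP(Q1 2011)·Q(Q1 2011) = 2748.44×11 + 168.25×6 + 215.49×4 + 897.15×1 = 30232.84 + 1009.5 + 861.96 + 897.15 = 33001.45
Index = 44547.24 / 33001.45 × 100 = 134.9857

135.0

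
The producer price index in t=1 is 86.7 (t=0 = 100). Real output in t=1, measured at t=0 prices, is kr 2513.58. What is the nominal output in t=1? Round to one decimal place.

Nominal = Real × (Index/100) = 2513.58 × (86.7/100)
        = 2513.58 × 0.867 = 2179.2739

2179.3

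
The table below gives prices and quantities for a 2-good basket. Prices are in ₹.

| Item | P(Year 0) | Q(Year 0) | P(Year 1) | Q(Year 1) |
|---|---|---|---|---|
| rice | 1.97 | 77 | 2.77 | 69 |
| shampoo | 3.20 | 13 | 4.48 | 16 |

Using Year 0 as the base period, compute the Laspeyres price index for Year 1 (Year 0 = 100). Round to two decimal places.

140.48

Laspeyres price index uses base-period quantities as weights.
ΣP(Year 1)·Q(Year 0) = 2.77×77 + 4.48×13 = 213.29 + 58.24 = 271.53
ΣP(Year 0)·Q(Year 0) = 1.97×77 + 3.20×13 = 151.69 + 41.6 = 193.29
Index = 271.53 / 193.29 × 100 = 140.4780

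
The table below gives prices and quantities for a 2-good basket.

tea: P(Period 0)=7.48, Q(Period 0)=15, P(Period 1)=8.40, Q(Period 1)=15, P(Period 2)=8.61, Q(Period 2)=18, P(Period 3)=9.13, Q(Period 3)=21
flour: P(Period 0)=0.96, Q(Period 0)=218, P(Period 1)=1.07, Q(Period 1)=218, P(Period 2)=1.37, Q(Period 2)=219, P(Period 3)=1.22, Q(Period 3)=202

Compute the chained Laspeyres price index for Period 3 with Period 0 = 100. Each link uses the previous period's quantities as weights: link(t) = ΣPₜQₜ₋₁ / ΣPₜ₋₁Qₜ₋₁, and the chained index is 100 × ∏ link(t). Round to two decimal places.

126.21

Link Period 0→Period 1:
ΣP(Period 1)Q(Period 0) = 8.40×15 + 1.07×218 = 126 + 233.26 = 359.26
ΣP(Period 0)Q(Period 0) = 7.48×15 + 0.96×218 = 112.2 + 209.28 = 321.48
link = 359.26/321.48 = 1.117519
Link Period 1→Period 2:
ΣP(Period 2)Q(Period 1) = 8.61×15 + 1.37×218 = 129.15 + 298.66 = 427.81
ΣP(Period 1)Q(Period 1) = 8.40×15 + 1.07×218 = 126 + 233.26 = 359.26
link = 427.81/359.26 = 1.190809
Link Period 2→Period 3:
ΣP(Period 3)Q(Period 2) = 9.13×18 + 1.22×219 = 164.34 + 267.18 = 431.52
ΣP(Period 2)Q(Period 2) = 8.61×18 + 1.37×219 = 154.98 + 300.03 = 455.01
link = 431.52/455.01 = 0.948375
Chained index = 100 × 1.117519 × 1.190809 × 0.948375 = 126.2051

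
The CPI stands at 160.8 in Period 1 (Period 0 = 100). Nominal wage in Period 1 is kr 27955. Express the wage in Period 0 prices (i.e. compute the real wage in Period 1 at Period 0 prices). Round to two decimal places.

Real = Nominal ÷ (Index/100) = 27955 ÷ (160.8/100)
     = 27955 ÷ 1.608 = 17384.9502

17384.95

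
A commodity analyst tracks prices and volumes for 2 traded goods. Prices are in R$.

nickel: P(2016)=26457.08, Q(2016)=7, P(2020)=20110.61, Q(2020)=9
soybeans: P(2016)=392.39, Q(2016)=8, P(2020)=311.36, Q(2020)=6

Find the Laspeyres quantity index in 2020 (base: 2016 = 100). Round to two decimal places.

127.68

Laspeyres quantity index uses base-period prices as weights.
ΣP(2016)·Q(2020) = 26457.08×9 + 392.39×6 = 238113.72 + 2354.34 = 240468.06
ΣP(2016)·Q(2016) = 26457.08×7 + 392.39×8 = 185199.56 + 3139.12 = 188338.68
Index = 240468.06 / 188338.68 × 100 = 127.6785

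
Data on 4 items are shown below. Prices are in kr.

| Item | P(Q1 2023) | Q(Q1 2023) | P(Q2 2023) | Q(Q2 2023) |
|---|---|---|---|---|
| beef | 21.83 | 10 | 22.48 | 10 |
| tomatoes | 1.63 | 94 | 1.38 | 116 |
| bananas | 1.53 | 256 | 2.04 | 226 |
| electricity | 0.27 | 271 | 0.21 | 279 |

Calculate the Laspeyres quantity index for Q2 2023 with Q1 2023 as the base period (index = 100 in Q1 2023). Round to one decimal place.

Laspeyres quantity index uses base-period prices as weights.
ΣP(Q1 2023)·Q(Q2 2023) = 21.83×10 + 1.63×116 + 1.53×226 + 0.27×279 = 218.3 + 189.08 + 345.78 + 75.33 = 828.49
ΣP(Q1 2023)·Q(Q1 2023) = 21.83×10 + 1.63×94 + 1.53×256 + 0.27×271 = 218.3 + 153.22 + 391.68 + 73.17 = 836.37
Index = 828.49 / 836.37 × 100 = 99.0578

99.1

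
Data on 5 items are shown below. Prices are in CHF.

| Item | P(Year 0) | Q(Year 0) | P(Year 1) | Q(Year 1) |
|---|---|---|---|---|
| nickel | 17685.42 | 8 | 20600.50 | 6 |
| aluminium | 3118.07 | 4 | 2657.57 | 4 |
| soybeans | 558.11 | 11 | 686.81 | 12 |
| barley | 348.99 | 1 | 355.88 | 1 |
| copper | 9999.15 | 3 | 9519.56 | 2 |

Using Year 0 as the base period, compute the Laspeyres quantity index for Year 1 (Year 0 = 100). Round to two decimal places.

76.47

Laspeyres quantity index uses base-period prices as weights.
ΣP(Year 0)·Q(Year 1) = 17685.42×6 + 3118.07×4 + 558.11×12 + 348.99×1 + 9999.15×2 = 106112.52 + 12472.28 + 6697.32 + 348.99 + 19998.3 = 145629.41
ΣP(Year 0)·Q(Year 0) = 17685.42×8 + 3118.07×4 + 558.11×11 + 348.99×1 + 9999.15×3 = 141483.36 + 12472.28 + 6139.21 + 348.99 + 29997.45 = 190441.29
Index = 145629.41 / 190441.29 × 100 = 76.4695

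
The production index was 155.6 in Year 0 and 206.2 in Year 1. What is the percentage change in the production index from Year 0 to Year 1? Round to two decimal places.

Change = (206.2 − 155.6) / 155.6 × 100
       = 50.6 / 155.6 × 100 = 32.5193%

32.52%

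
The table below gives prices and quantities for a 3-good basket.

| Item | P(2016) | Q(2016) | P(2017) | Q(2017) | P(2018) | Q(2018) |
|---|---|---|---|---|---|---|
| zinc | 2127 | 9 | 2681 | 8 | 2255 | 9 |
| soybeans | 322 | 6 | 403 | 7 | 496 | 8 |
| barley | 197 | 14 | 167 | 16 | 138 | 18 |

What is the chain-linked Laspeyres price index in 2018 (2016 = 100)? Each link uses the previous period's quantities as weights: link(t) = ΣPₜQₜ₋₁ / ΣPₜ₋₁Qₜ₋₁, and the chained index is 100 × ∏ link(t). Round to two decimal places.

106.71

Link 2016→2017:
ΣP(2017)Q(2016) = 2681×9 + 403×6 + 167×14 = 24129 + 2418 + 2338 = 28885
ΣP(2016)Q(2016) = 2127×9 + 322×6 + 197×14 = 19143 + 1932 + 2758 = 23833
link = 28885/23833 = 1.211975
Link 2017→2018:
ΣP(2018)Q(2017) = 2255×8 + 496×7 + 138×16 = 18040 + 3472 + 2208 = 23720
ΣP(2017)Q(2017) = 2681×8 + 403×7 + 167×16 = 21448 + 2821 + 2672 = 26941
link = 23720/26941 = 0.880442
Chained index = 100 × 1.211975 × 0.880442 = 106.7074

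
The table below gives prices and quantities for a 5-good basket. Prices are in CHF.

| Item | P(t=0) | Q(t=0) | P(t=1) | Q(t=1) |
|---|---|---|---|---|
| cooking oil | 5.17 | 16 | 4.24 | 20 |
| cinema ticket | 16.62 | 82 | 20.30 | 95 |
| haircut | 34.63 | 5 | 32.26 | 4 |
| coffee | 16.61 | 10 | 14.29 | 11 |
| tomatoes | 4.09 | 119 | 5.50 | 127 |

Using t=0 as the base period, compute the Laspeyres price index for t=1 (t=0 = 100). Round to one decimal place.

Laspeyres price index uses base-period quantities as weights.
ΣP(t=1)·Q(t=0) = 4.24×16 + 20.30×82 + 32.26×5 + 14.29×10 + 5.50×119 = 67.84 + 1664.6 + 161.3 + 142.9 + 654.5 = 2691.14
ΣP(t=0)·Q(t=0) = 5.17×16 + 16.62×82 + 34.63×5 + 16.61×10 + 4.09×119 = 82.72 + 1362.84 + 173.15 + 166.1 + 486.71 = 2271.52
Index = 2691.14 / 2271.52 × 100 = 118.4731

118.5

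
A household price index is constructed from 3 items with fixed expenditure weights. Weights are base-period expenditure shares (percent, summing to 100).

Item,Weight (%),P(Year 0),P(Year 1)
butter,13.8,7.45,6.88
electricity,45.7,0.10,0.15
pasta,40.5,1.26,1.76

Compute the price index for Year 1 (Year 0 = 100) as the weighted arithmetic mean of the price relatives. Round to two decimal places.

butter: 13.8 × (6.88/7.45) = 13.8 × 0.923490 = 12.7442
electricity: 45.7 × (0.15/0.10) = 45.7 × 1.500000 = 68.5500
pasta: 40.5 × (1.76/1.26) = 40.5 × 1.396825 = 56.5714
Index = Σ wᵢ·(p₁ᵢ/p₀ᵢ) = 12.7442 + 68.5500 + 56.5714 = 137.8656

137.87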